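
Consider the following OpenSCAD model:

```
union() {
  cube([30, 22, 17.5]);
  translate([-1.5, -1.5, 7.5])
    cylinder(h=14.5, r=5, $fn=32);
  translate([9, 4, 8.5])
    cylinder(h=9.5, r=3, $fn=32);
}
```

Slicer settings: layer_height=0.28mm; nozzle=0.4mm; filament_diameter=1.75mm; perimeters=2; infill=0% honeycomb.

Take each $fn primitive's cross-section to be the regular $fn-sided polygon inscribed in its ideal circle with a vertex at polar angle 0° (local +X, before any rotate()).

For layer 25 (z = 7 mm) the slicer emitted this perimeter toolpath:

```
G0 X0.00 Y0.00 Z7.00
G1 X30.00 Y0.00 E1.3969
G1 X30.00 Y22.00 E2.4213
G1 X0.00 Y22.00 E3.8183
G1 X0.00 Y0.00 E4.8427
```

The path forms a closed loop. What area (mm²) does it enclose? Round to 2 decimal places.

Apply the shoelace formula to the sequence of (X, Y) vertices; enclosed area = 660.00 mm².

660.00 mm²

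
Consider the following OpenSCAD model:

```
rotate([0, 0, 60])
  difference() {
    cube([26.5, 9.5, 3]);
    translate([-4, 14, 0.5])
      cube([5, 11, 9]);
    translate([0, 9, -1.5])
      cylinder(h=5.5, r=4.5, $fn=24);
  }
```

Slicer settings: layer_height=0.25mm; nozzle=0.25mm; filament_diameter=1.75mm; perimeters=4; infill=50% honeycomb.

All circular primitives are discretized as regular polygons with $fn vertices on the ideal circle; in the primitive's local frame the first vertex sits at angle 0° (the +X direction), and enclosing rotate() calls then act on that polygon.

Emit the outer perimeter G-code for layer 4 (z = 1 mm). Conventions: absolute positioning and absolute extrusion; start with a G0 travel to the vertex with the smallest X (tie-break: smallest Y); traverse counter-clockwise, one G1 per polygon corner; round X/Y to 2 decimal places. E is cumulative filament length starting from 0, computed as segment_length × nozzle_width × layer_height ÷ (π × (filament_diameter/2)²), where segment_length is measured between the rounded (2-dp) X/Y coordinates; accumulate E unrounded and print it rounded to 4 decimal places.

G0 X-6.01 Y8.59 Z1.00
G1 X-5.54 Y8.40 E0.0132
G1 X-4.61 Y7.68 E0.0437
G1 X-3.90 Y6.75 E0.0741
G1 X-3.45 Y5.66 E0.1048
G1 X-3.29 Y4.50 E0.1352
G1 X-3.45 Y3.34 E0.1656
G1 X-3.90 Y2.25 E0.1963
G1 X0.00 Y0.00 E0.3133
G1 X13.25 Y22.95 E1.0019
G1 X5.02 Y27.70 E1.2488
G1 X-6.01 Y8.59 E1.8221

At z = 1 mm: the 26.5×9.5 cube contributes its full rectangle; the 5×11 cube at (-4, 14) contributes its full rectangle; the cylinder at (0, 9): section is a regular 24-gon, circumradius r=4.5; Subtracting the remaining from the first: starting from the 26.5×9.5 cube, the 5×11 cube at (-4, 14) misses the remaining region (no effect); the r=4.5 cylinder at (0, 9) partially overlaps it — only the 17.96 mm² overlap (of its 62.89 mm²) is removed, clipping the outline — 1 connected region; (rotated 60° about Z; rotation is an isometry so areas/perimeters/island counts are preserved). The outline is a single polygon with 11 vertices. Extrusion per mm of travel: 0.25 × 0.25 / (π × 0.875²) = 0.025984. Accumulating E over each segment gives final E = 1.8221.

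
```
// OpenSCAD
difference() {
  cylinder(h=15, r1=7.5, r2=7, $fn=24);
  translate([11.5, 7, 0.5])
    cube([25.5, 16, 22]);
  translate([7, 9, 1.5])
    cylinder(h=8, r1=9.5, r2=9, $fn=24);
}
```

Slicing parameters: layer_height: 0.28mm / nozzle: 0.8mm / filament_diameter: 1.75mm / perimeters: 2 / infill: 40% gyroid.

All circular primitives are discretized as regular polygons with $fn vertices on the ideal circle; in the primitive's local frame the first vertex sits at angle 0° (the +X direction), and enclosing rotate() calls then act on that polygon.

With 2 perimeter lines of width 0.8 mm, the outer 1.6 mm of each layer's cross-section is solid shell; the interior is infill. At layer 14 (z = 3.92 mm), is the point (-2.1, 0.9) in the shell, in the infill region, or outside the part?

infill

At z = 3.92 mm: the cone contributes a regular 24-gon of circumradius 7.369 (interpolated between r1=7.5 and r2=7 at t=0.261); the cube at (11.5, 7) is present — its section is the full 25.5×16 rectangle; the cone at (7, 9) (r1=9.5→r2=9) has section circumradius 9.349 here — a regular 24-gon; Subtracting the remaining from the first: starting from the cone, the 25.5×16 cube at (11.5, 7) misses the remaining region (no effect); the cone at (7, 9) partially overlaps it — only the 43.19 mm² overlap (of its 271.45 mm²) is removed, clipping the outline — 1 connected region. Overall, the cross-section is a single solid region. The nearest boundary edge runs (-1.10, 4.33)→(0.39, 2.39); distance from the point to it = 2.88 mm. The point is inside the cross-section and 2.88 mm from the nearest boundary — more than the 1.6 mm shell width (2 × 0.8), so it's in the infill interior.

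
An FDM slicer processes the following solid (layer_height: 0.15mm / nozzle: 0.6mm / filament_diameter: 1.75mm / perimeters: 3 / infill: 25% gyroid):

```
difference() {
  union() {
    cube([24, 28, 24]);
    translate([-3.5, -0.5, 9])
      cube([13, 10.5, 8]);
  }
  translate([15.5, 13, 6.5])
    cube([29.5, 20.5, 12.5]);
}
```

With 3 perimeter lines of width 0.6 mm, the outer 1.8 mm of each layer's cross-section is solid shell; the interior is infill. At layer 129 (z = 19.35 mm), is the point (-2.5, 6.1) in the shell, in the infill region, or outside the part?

At z = 19.35 mm: the cube is present — its section is the full 24×28 rectangle; the cube at (-3.5, -0.5) is not intersected at this z (z outside [9, 17]); Combining (union): only the 24×28 cube is present, so the union is just that shape — 1 connected region; the cube at (15.5, 13) is absent (z outside [6.5, 19]); Taking the first minus the rest: none of the subtracted shapes is present at this height, so that combined region is unchanged — 1 connected region. Overall, the cross-section is a single solid region. The nearest boundary edge runs (0.00, 28.00)→(0.00, 0.00); distance from the point to it = 2.50 mm. The point is not inside any of the regions above, so it lies outside the cross-section (2.50 mm from the nearest boundary).

outside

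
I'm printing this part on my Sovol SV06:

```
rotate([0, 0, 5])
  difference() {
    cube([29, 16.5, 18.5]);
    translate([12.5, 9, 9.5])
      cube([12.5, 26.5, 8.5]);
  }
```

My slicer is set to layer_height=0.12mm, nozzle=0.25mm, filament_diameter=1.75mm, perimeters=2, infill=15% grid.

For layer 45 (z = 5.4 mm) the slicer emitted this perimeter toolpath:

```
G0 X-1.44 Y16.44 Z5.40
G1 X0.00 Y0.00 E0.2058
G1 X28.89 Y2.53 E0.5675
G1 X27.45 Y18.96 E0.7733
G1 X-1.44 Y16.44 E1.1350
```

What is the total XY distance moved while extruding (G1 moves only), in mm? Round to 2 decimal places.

Sum the Euclidean lengths of each G1 segment: total = 91.00 mm.

91.00 mm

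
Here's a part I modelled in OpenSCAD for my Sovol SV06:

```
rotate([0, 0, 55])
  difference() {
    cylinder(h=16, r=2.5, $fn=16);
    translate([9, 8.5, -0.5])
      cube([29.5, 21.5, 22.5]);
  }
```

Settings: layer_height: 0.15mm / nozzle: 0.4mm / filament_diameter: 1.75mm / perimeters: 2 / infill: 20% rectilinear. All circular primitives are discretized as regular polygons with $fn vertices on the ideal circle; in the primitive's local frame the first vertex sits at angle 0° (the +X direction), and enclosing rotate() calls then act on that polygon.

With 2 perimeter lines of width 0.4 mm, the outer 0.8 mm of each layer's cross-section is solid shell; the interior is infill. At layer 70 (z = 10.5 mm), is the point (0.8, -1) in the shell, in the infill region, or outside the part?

infill

At z = 10.5 mm: the r=2.5 cylinder contributes a regular 16-gon of circumradius 2.5; the 29.5×21.5 cube at (9, 8.5) contributes its full rectangle; Taking the first minus the rest: starting from the r=2.5 cylinder, the 29.5×21.5 cube at (9, 8.5) misses the remaining region (no effect) — 1 connected region; (whole slice rotated 55° about Z — lengths, areas and connectivity unchanged). Overall, the cross-section is a single solid region. Undo the 55° rotation: the query point maps to (-0.360, -1.229) in the un-rotated model frame. The nearest boundary edge runs (-0.00, -2.50)→(-0.96, -2.31); distance from the point to it = 1.18 mm. The point is inside the cross-section and 1.18 mm from the nearest boundary — more than the 0.8 mm shell width (2 × 0.4), so it's in the infill interior.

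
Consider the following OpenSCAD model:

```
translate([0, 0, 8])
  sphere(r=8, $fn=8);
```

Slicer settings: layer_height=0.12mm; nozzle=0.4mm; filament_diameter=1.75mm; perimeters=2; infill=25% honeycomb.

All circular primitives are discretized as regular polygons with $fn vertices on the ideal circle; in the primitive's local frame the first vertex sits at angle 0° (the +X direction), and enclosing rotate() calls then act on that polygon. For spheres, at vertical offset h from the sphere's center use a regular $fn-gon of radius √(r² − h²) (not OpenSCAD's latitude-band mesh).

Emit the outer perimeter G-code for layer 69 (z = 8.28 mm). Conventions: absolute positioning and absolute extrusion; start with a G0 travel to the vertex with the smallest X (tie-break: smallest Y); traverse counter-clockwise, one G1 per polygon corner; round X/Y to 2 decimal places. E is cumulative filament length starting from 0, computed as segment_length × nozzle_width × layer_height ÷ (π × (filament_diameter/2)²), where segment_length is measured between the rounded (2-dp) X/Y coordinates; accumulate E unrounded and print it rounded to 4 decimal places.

G0 X-8.00 Y0.00 Z8.28
G1 X-5.65 Y-5.65 E0.1221
G1 X0.00 Y-8.00 E0.2442
G1 X5.65 Y-5.65 E0.3663
G1 X8.00 Y0.00 E0.4885
G1 X5.65 Y5.65 E0.6106
G1 X0.00 Y8.00 E0.7327
G1 X-5.65 Y5.65 E0.8548
G1 X-8.00 Y0.00 E0.9769

At z = 8.28 mm: the r=8 sphere slices to a regular 8-gon of circumradius 7.995 (√(r²−h²) with h=0.28 from center). The outline is a single polygon with 8 vertices. Extrusion per mm of travel: 0.4 × 0.12 / (π × 0.875²) = 0.019956. Accumulating E over each segment gives final E = 0.9769.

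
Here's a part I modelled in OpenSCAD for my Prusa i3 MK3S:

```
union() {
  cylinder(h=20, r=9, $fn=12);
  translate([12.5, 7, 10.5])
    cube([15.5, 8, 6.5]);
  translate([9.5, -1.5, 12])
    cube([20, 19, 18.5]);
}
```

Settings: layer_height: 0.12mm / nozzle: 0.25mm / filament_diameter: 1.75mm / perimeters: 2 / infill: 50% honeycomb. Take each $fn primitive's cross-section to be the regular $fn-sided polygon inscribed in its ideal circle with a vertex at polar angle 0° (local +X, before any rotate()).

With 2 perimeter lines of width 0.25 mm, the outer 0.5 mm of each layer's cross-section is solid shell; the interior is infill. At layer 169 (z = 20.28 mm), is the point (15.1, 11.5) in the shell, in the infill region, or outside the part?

At z = 20.28 mm: the cylinder does not reach this height (z outside [0, 20]); the cube at (12.5, 7) is absent (z outside [10.5, 17]); the cube at (9.5, -1.5) is present — its section is the full 20×19 rectangle; Merging all regions: only the 20×19 cube at (9.5, -1.5) is present, so the union is just that shape — 1 connected region. Overall, the cross-section is a single solid region. The nearest boundary edge runs (9.50, 17.50)→(9.50, -1.50); distance from the point to it = 5.60 mm. The point is inside the cross-section and 5.60 mm from the nearest boundary — more than the 0.5 mm shell width (2 × 0.25), so it's in the infill interior.

infill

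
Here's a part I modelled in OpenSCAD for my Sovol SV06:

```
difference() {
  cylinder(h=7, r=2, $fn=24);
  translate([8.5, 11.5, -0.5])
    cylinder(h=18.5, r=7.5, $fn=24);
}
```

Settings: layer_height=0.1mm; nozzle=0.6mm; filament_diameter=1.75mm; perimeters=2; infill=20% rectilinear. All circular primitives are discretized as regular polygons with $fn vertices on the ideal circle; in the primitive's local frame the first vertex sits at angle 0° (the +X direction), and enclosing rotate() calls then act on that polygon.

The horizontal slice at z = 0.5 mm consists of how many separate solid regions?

1

At z = 0.5 mm: the r=2 cylinder gives a regular 24-gon of circumradius 2 (constant along its height); the r=7.5 cylinder at (8.5, 11.5) contributes a regular 24-gon of circumradius 7.5; Taking the first minus the rest: starting from the r=2 cylinder, the r=7.5 cylinder at (8.5, 11.5) misses the remaining region (no effect) — 1 connected region. The result has 1 disconnected region.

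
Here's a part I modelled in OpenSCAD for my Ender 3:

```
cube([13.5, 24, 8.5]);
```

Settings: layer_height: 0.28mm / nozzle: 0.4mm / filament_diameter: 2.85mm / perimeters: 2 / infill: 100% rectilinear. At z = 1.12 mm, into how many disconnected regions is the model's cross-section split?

1

At z = 1.12 mm: the 13.5×24 cube contributes its full rectangle. The result has 1 disconnected region.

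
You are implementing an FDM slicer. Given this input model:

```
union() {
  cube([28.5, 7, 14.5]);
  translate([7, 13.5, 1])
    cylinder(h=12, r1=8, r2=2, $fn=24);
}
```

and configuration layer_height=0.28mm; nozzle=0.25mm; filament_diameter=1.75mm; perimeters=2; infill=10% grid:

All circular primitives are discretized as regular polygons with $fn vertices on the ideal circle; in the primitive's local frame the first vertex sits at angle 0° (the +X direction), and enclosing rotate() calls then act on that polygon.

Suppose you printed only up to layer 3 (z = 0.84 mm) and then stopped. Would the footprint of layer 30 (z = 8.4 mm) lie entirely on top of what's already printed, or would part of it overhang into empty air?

Compare the two slices. At z = 0.84: the 28.5×7 cube contributes its full rectangle (area 199.50 mm²); the cone at (7, 13.5) is absent (z outside [1, 13]); Taking the union: only the 28.5×7 cube is present, so the union is just that shape — area = 199.50 mm². At z = 8.4: the 28.5×7 cube contributes its full rectangle (area 199.50 mm²); the cone at (7, 13.5): at t=0.617 of its height the radius interpolates to r₁+(r₂−r₁)t = 4.300, giving a regular 24-gon of that circumradius (area = (24/2)·4.300²·sin(360°/24) = 57.43 mm²); Merging all regions: the 2 present regions are separate (no shared area or edge), so areas and boundary lengths simply add and each stays a separate island — area = 256.93 mm². Checking containment: at z = 8.4 the cross-section extends beyond the z = 0.84 cross-section by about 57.43 mm².

part overhangs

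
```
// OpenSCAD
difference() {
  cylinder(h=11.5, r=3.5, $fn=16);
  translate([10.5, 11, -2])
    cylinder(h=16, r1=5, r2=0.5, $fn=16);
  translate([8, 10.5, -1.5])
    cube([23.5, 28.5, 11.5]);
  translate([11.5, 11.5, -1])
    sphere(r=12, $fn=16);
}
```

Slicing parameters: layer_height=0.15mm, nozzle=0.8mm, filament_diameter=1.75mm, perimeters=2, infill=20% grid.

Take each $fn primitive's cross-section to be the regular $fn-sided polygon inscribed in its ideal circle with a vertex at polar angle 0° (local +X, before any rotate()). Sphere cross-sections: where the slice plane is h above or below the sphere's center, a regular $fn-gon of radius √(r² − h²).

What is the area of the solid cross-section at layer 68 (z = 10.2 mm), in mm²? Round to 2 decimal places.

At z = 10.2 mm: the cylinder: section is a regular 16-gon, circumradius r=3.5 (area = (16/2)·3.500²·sin(360°/16) = 37.50 mm²); the cone at (10.5, 11) contributes a regular 16-gon of circumradius 1.569 (interpolated between r1=5 and r2=0.5 at t=0.762) (area = (16/2)·1.569²·sin(360°/16) = 7.53 mm²); the cube at (8, 10.5) is absent (z outside [-1.5, 10]); the r=12 sphere at (11.5, 11.5) slices to a regular 16-gon of circumradius 4.308 (√(r²−h²) with h=11.2 from center) (area = (16/2)·4.308²·sin(360°/16) = 56.82 mm²); After the difference (first − rest): starting from the r=3.5 cylinder (37.50 mm²), the cone at (10.5, 11) misses the remaining region (no effect); the r=12 sphere at (11.5, 11.5) misses the remaining region (no effect) — area = 37.50 mm². Overall, the cross-section is a single solid region. Net area = 37.50 mm².

37.50 mm²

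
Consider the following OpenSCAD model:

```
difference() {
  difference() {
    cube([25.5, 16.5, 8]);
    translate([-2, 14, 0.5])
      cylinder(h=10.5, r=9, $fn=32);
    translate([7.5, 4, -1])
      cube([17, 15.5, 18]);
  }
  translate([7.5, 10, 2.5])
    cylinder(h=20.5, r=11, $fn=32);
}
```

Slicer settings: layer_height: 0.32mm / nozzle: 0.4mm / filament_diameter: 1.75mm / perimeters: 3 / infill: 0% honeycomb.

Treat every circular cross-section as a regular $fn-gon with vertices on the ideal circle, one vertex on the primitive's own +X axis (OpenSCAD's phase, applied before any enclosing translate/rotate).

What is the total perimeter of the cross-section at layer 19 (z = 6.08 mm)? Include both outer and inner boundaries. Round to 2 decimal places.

At z = 6.08 mm: the cube is present — its section is the full 25.5×16.5 rectangle (perimeter 84.00 mm); the r=9 cylinder at (-2, 14) gives a regular 32-gon of circumradius 9 (constant along its height) (perimeter = 2·32·9.000·sin(180°/32) = 56.46 mm); the cube at (7.5, 4) is present — its section is the full 17×15.5 rectangle (perimeter 65.00 mm); After the difference (first − rest): starting from the 25.5×16.5 cube, the r=9 cylinder at (-2, 14) partially overlaps it — only the 62.55 mm² overlap (of its 252.84 mm²) is removed, clipping the outline; the 17×15.5 cube at (7.5, 4) partially overlaps it — only the 212.50 mm² overlap (of its 263.50 mm²) is removed, clipping the outline — boundary = 105.78 mm; the cylinder at (7.5, 10): section is a regular 32-gon, circumradius r=11 (perimeter = 2·32·11.000·sin(180°/32) = 69.00 mm); After the difference (first − rest): starting from the result so far, the r=11 cylinder at (7.5, 10) partially overlaps it — only the 87.71 mm² overlap (of its 377.69 mm²) is removed, clipping the outline — boundary = 66.12 mm. Overall, the cross-section has 2 separate islands. Total boundary length (outer) = 66.12 mm.

66.12 mm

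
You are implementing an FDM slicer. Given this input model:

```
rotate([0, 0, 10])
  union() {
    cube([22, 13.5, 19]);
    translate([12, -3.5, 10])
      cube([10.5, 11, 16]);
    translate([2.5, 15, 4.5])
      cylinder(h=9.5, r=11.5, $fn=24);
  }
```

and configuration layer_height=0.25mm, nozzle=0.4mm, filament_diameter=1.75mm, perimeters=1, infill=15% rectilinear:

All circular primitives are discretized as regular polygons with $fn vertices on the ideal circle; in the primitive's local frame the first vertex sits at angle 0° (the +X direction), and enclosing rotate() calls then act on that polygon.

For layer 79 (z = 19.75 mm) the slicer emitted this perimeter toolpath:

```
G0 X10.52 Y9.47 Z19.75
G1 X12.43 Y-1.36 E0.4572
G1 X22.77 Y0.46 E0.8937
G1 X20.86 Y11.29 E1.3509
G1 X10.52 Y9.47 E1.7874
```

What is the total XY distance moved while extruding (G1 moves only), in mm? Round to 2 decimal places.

Sum the Euclidean lengths of each G1 segment: total = 42.99 mm.

42.99 mm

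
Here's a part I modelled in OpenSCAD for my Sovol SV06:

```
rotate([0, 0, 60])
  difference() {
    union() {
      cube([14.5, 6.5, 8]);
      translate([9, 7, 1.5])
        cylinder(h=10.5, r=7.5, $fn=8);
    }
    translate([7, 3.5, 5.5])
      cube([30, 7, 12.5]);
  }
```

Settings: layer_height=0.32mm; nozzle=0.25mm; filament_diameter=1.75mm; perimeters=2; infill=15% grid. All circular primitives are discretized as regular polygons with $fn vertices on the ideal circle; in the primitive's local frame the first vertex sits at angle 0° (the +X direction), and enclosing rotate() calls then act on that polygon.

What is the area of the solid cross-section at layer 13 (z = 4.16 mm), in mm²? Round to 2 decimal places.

At z = 4.16 mm: the cube (footprint 14.5×6.5) is included at this height (area 94.25 mm²); the cylinder at (9, 7): section is a regular 8-gon, circumradius r=7.5 (area = (8/2)·7.500²·sin(360°/8) = 159.10 mm²); Taking the union: the regions partially overlap — summed areas 253.35 mm² minus the doubly-counted overlap 67.67 mm² gives 185.68 mm² — area = 185.68 mm²; the cube at (7, 3.5) does not reach this height (z outside [5.5, 18]); After the difference (first − rest): none of the subtracted shapes is present at this height, so the result so far is unchanged — area = 185.68 mm²; (rotated 60° about Z; rotation is an isometry so areas/perimeters/island counts are preserved). Overall, the cross-section is a single solid region. Net area = 185.68 mm².

185.68 mm²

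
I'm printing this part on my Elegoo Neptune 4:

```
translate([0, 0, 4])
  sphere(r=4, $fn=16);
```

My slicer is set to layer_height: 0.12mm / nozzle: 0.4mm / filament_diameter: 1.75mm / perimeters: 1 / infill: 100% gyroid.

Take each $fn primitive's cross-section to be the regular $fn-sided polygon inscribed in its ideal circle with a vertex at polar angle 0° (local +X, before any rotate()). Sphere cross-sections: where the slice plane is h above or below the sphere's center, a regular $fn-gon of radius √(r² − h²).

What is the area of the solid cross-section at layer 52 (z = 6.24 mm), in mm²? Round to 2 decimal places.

At z = 6.24 mm: the r=4 sphere slices to a regular 16-gon of circumradius 3.314 (√(r²−h²) with h=2.24 from center) (area = (16/2)·3.314²·sin(360°/16) = 33.62 mm²). Overall, the cross-section is a single solid region. Net area = 33.62 mm².

33.62 mm²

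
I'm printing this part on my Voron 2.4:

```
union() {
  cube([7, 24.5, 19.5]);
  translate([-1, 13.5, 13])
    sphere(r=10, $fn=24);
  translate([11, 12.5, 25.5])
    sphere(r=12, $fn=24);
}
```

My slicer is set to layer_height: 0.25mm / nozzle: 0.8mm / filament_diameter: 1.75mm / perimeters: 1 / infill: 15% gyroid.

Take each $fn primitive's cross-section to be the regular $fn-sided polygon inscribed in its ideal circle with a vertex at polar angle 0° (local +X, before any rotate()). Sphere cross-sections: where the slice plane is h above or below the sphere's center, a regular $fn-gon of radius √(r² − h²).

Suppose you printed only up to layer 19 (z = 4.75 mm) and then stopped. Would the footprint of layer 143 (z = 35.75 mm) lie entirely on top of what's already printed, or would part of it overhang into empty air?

Compare the two slices. At z = 4.75: the cube (footprint 7×24.5) is included at this height (area 171.50 mm²); the r=10 sphere at (-1, 13.5) slices to a regular 24-gon of circumradius 5.651 (√(r²−h²) with h=8.25 from center) (area = (24/2)·5.651²·sin(360°/24) = 99.19 mm²); the sphere at (11, 12.5) does not reach this height (|z−center|=20.750 > r=12); Combining (union): the regions partially overlap — summed areas 270.69 mm² minus the doubly-counted overlap 38.43 mm² gives 232.27 mm² — area = 232.27 mm². At z = 35.75: the cube is not intersected at this z (z outside [0, 19.5]); the sphere at (-1, 13.5) does not reach this height (|z−center|=22.750 > r=10); the r=12 sphere at (11, 12.5) contributes a regular 24-gon of circumradius √(12²−10.25²) = 6.240 (area = (24/2)·6.240²·sin(360°/24) = 120.93 mm²); Taking the union: only the r=12 sphere at (11, 12.5) is present, so the union is just that shape — area = 120.93 mm². Checking containment: at z = 35.75 the cross-section extends beyond the z = 4.75 cross-section by about 106.40 mm².

part overhangs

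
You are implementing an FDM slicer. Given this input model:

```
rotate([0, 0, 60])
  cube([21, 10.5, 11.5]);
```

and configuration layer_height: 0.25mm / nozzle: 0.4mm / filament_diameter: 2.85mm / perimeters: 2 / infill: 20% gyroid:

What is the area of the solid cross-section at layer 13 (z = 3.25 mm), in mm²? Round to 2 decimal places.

220.50 mm²

At z = 3.25 mm: the 21×10.5 cube contributes its full rectangle (area 220.50 mm²); (rotated 60° about Z; rotation is an isometry so areas/perimeters/island counts are preserved). Overall, the cross-section is a single solid region. Net area = 220.50 mm².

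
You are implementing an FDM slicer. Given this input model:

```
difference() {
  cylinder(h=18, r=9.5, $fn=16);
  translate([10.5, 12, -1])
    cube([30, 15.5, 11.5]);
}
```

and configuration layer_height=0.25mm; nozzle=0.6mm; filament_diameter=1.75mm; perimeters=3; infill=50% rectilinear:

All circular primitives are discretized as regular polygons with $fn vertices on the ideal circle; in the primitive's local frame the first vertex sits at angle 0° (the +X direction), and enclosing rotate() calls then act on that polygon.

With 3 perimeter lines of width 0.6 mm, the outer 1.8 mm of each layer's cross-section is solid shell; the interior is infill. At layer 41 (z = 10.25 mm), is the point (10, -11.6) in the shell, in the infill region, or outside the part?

outside

At z = 10.25 mm: the r=9.5 cylinder contributes a regular 16-gon of circumradius 9.5; the cube at (10.5, 12) is present — its section is the full 30×15.5 rectangle; Subtracting the remaining from the first: starting from the r=9.5 cylinder, the 30×15.5 cube at (10.5, 12) misses the remaining region (no effect) — 1 connected region. Overall, the cross-section is a single solid region. The nearest boundary edge runs (8.78, -3.64)→(6.72, -6.72); distance from the point to it = 5.88 mm. The point is not inside any of the regions above, so it lies outside the cross-section (5.88 mm from the nearest boundary).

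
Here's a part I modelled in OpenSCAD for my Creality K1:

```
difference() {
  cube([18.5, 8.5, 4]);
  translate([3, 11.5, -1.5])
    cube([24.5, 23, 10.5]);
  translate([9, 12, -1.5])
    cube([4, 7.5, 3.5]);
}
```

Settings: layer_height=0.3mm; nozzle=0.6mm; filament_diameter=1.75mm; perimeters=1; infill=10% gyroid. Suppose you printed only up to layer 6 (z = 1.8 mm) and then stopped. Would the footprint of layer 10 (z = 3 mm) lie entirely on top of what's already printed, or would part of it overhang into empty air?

Compare the two slices. At z = 1.8: the cube (footprint 18.5×8.5) is included at this height (area 157.25 mm²); the cube at (3, 11.5) is present — its section is the full 24.5×23 rectangle (area 563.50 mm²); the cube at (9, 12) (footprint 4×7.5) is included at this height (area 30.00 mm²); Subtracting the remaining from the first: starting from the 18.5×8.5 cube (157.25 mm²), the 24.5×23 cube at (3, 11.5) misses the remaining region (no effect); the 4×7.5 cube at (9, 12) misses the remaining region (no effect) — area = 157.25 mm². At z = 3: the 18.5×8.5 cube contributes its full rectangle (area 157.25 mm²); the cube at (3, 11.5) is present — its section is the full 24.5×23 rectangle (area 563.50 mm²); the cube at (9, 12) does not reach this height (z outside [-1.5, 2]); Taking the first minus the rest: starting from the 18.5×8.5 cube (157.25 mm²), the 24.5×23 cube at (3, 11.5) misses the remaining region (no effect) — area = 157.25 mm². Checking containment: the cross-section at z = 3 is a subset of the cross-section at z = 1.8.

entirely on top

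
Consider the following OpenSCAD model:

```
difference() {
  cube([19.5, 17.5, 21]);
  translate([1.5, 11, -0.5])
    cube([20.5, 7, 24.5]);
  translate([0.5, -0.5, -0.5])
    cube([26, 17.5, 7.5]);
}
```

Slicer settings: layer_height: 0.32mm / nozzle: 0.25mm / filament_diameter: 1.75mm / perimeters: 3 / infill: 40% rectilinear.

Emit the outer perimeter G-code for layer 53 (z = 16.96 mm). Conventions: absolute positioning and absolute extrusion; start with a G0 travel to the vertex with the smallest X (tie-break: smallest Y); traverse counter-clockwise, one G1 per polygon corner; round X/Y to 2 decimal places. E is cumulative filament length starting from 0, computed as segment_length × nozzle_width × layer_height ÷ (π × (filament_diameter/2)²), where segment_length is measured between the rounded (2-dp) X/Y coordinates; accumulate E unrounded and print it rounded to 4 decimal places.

G0 X0.00 Y0.00 Z16.96
G1 X19.50 Y0.00 E0.6486
G1 X19.50 Y11.00 E1.0144
G1 X1.50 Y11.00 E1.6131
G1 X1.50 Y17.50 E1.8293
G1 X0.00 Y17.50 E1.8792
G1 X0.00 Y0.00 E2.4612

At z = 16.96 mm: the 19.5×17.5 cube contributes its full rectangle; the cube at (1.5, 11) (footprint 20.5×7) is included at this height; the cube at (0.5, -0.5) is absent (z outside [-0.5, 7]); After the difference (first − rest): starting from the 19.5×17.5 cube, the 20.5×7 cube at (1.5, 11) partially overlaps it — only the 117.00 mm² overlap (of its 143.50 mm²) is removed, clipping the outline — 1 connected region. The outline is a single polygon with 6 vertices. Extrusion per mm of travel: 0.25 × 0.32 / (π × 0.875²) = 0.033260. Accumulating E over each segment gives final E = 2.4612.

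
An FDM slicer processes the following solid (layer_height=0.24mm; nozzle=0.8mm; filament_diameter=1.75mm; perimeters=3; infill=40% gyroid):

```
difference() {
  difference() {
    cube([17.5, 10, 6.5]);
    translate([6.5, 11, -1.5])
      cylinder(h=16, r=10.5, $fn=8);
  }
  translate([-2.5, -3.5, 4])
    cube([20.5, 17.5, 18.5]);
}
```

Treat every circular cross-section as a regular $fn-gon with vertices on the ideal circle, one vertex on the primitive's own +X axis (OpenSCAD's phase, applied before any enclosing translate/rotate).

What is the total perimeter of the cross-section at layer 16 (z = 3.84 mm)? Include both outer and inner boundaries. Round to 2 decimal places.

53.63 mm

At z = 3.84 mm: the cube is present — its section is the full 17.5×10 rectangle (perimeter 55.00 mm); the r=10.5 cylinder at (6.5, 11) gives a regular 8-gon of circumradius 10.5 (constant along its height) (perimeter = 2·8·10.500·sin(180°/8) = 64.29 mm); Taking the first minus the rest: starting from the 17.5×10 cube, the r=10.5 cylinder at (6.5, 11) partially overlaps it — only the 120.67 mm² overlap (of its 311.83 mm²) is removed, clipping the outline — boundary = 53.63 mm; the cube at (-2.5, -3.5) is not intersected at this z (z outside [4, 22.5]); Taking the first minus the rest: none of the subtracted shapes is present at this height, so that combined region is unchanged — boundary = 53.63 mm. Overall, the cross-section is a single solid region. Total boundary length (outer) = 53.63 mm.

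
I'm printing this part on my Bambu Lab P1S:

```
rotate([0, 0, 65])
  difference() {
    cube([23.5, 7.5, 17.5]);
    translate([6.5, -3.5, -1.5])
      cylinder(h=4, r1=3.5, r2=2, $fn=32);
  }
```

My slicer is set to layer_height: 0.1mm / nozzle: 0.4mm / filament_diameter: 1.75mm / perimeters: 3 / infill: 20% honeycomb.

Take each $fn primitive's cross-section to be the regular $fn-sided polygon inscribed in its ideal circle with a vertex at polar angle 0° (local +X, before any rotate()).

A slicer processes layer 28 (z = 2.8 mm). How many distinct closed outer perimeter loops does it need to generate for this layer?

1

At z = 2.8 mm: the 23.5×7.5 cube contributes its full rectangle; the cone at (6.5, -3.5) is not intersected at this z (z outside [-1.5, 2.5]); Subtracting the remaining from the first: none of the subtracted shapes is present at this height, so the 23.5×7.5 cube is unchanged — 1 connected region; (rotated 65° about Z; rotation is an isometry so areas/perimeters/island counts are preserved). The result has 1 disconnected region.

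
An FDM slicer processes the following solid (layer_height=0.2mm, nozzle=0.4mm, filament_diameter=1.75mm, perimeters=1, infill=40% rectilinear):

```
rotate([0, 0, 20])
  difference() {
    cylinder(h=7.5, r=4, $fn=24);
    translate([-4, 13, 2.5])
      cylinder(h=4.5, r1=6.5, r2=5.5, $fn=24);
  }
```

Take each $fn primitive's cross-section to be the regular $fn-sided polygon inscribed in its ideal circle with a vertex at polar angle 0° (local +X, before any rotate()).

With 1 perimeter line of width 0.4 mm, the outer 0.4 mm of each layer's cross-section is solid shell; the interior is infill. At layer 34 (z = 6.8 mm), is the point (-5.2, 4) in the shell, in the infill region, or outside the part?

At z = 6.8 mm: the r=4 cylinder gives a regular 24-gon of circumradius 4 (constant along its height); the cone at (-4, 13): at t=0.956 of its height the radius interpolates to r₁+(r₂−r₁)t = 5.544, giving a regular 24-gon of that circumradius; Taking the first minus the rest: starting from the r=4 cylinder, the cone at (-4, 13) misses the remaining region (no effect) — 1 connected region; (rotated 20° about Z; rotation is an isometry so areas/perimeters/island counts are preserved). Overall, the cross-section is a single solid region. Undo the 20° rotation: the query point maps to (-3.518, 5.537) in the un-rotated model frame. The nearest boundary edge runs (-2.83, 2.83)→(-2.00, 3.46); distance from the point to it = 2.57 mm. The point is not inside any of the regions above, so it lies outside the cross-section (2.57 mm from the nearest boundary).

outside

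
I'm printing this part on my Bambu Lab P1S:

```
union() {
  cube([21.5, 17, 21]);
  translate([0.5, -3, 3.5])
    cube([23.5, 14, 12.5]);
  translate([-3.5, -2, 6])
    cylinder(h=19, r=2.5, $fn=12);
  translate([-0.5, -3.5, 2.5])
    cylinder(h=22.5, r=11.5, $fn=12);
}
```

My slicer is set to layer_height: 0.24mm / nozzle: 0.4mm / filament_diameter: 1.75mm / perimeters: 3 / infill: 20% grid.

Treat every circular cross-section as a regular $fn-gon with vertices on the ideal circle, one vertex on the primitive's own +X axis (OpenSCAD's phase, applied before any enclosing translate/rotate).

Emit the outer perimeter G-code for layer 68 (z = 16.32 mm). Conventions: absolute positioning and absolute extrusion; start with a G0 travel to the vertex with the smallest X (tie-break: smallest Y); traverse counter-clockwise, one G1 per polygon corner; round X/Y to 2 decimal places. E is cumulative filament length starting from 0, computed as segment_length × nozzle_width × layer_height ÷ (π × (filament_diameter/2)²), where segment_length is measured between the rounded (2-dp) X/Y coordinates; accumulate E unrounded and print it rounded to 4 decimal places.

G0 X-12.00 Y-3.50 Z16.32
G1 X-10.46 Y-9.25 E0.2376
G1 X-6.25 Y-13.46 E0.4752
G1 X-0.50 Y-15.00 E0.7128
G1 X5.25 Y-13.46 E0.9504
G1 X9.46 Y-9.25 E1.1880
G1 X11.00 Y-3.50 E1.4256
G1 X10.06 Y0.00 E1.5702
G1 X21.50 Y0.00 E2.0268
G1 X21.50 Y17.00 E2.7053
G1 X0.00 Y17.00 E3.5635
G1 X0.00 Y7.87 E3.9278
G1 X-0.50 Y8.00 E3.9485
G1 X-6.25 Y6.46 E4.1861
G1 X-10.46 Y2.25 E4.4237
G1 X-12.00 Y-3.50 E4.6613

At z = 16.32 mm: the cube (footprint 21.5×17) is included at this height; the cube at (0.5, -3) does not reach this height (z outside [3.5, 16]); the r=2.5 cylinder at (-3.5, -2) gives a regular 12-gon of circumradius 2.5 (constant along its height); the cylinder at (-0.5, -3.5): section is a regular 12-gon, circumradius r=11.5; Combining (union): the regions partially overlap (shared area 75.36 mm²), so overlapping operands fuse into one piece — 1 connected region. The outline is a single polygon with 15 vertices. Extrusion per mm of travel: 0.4 × 0.24 / (π × 0.875²) = 0.039912. Accumulating E over each segment gives final E = 4.6613.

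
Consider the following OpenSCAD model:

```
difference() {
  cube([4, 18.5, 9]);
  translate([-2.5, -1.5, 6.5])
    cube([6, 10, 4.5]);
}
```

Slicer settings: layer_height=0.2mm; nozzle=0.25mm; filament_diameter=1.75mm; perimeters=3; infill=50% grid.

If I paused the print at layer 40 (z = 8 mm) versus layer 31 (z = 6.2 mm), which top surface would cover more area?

layer 31 (z = 6.2 mm)

Layer 40 (z = 8): the 4×18.5 cube contributes its full rectangle (area 74.00 mm²); the cube at (-2.5, -1.5) (footprint 6×10) is included at this height (area 60.00 mm²); Subtracting the remaining from the first: starting from the 4×18.5 cube (74.00 mm²), the 6×10 cube at (-2.5, -1.5) partially overlaps it — only the 29.75 mm² overlap (of its 60.00 mm²) is removed, clipping the outline — area = 44.25 mm². So its area = 44.25 mm². Layer 31 (z = 6.2): the cube is present — its section is the full 4×18.5 rectangle (area 74.00 mm²); the cube at (-2.5, -1.5) is absent (z outside [6.5, 11]); After the difference (first − rest): none of the subtracted shapes is present at this height, so the 4×18.5 cube is unchanged — area = 74.00 mm². So its area = 74.00 mm². Layer 31 is larger (74.00 vs 44.25 mm²).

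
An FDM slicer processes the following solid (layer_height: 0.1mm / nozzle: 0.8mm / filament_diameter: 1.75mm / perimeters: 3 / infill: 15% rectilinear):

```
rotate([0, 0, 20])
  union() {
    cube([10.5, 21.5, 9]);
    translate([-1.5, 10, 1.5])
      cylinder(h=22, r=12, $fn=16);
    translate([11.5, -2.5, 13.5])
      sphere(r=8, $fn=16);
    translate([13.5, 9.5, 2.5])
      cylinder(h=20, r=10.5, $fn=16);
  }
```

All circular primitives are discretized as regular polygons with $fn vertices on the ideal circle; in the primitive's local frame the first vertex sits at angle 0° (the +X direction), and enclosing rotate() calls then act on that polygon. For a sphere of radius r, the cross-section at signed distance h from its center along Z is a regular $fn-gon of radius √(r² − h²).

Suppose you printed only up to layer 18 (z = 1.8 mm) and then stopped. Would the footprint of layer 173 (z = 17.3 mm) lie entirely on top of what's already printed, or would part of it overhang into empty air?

Compare the two slices. At z = 1.8: the 10.5×21.5 cube contributes its full rectangle (area 225.75 mm²); the r=12 cylinder at (-1.5, 10) gives a regular 16-gon of circumradius 12 (constant along its height) (area = (16/2)·12.000²·sin(360°/16) = 440.85 mm²); the sphere at (11.5, -2.5) is absent (|z−center|=11.700 > r=8); the cylinder at (13.5, 9.5) is not intersected at this z (z outside [2.5, 22.5]); Merging all regions: the regions partially overlap — summed areas 666.60 mm² minus the doubly-counted overlap 179.58 mm² gives 487.02 mm² — area = 487.02 mm²; (whole slice rotated 20° about Z — lengths, areas and connectivity unchanged). At z = 17.3: the cube does not reach this height (z outside [0, 9]); the r=12 cylinder at (-1.5, 10) gives a regular 16-gon of circumradius 12 (constant along its height) (area = (16/2)·12.000²·sin(360°/16) = 440.85 mm²); the r=8 sphere at (11.5, -2.5) slices to a regular 16-gon of circumradius 7.040 (√(r²−h²) with h=3.8 from center) (area = (16/2)·7.040²·sin(360°/16) = 151.73 mm²); the r=10.5 cylinder at (13.5, 9.5) contributes a regular 16-gon of circumradius 10.5 (area = (16/2)·10.500²·sin(360°/16) = 337.53 mm²); Merging all regions: the regions partially overlap — summed areas 930.10 mm² minus the doubly-counted overlap 124.80 mm² gives 805.31 mm² — area = 805.31 mm²; (whole slice rotated 20° about Z — lengths, areas and connectivity unchanged). Checking containment: at z = 17.3 the cross-section extends beyond the z = 1.8 cross-section by about 335.26 mm².

part overhangs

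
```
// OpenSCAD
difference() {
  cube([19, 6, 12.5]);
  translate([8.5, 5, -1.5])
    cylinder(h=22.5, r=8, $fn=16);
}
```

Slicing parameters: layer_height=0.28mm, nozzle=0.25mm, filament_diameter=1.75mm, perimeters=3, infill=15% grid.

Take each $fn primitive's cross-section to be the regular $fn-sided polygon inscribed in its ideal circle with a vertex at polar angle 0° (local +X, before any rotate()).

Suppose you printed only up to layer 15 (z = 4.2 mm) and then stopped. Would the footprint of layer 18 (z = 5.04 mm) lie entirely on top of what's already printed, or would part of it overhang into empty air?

entirely on top

Compare the two slices. At z = 4.2: the cube is present — its section is the full 19×6 rectangle (area 114.00 mm²); the r=8 cylinder at (8.5, 5) gives a regular 16-gon of circumradius 8 (constant along its height) (area = (16/2)·8.000²·sin(360°/16) = 195.93 mm²); Taking the first minus the rest: starting from the 19×6 cube (114.00 mm²), the r=8 cylinder at (8.5, 5) partially overlaps it — only the 89.06 mm² overlap (of its 195.93 mm²) is removed, clipping the outline — area = 24.94 mm². At z = 5.04: the cube is present — its section is the full 19×6 rectangle (area 114.00 mm²); the cylinder at (8.5, 5): section is a regular 16-gon, circumradius r=8 (area = (16/2)·8.000²·sin(360°/16) = 195.93 mm²); Subtracting the remaining from the first: starting from the 19×6 cube (114.00 mm²), the r=8 cylinder at (8.5, 5) partially overlaps it — only the 89.06 mm² overlap (of its 195.93 mm²) is removed, clipping the outline — area = 24.94 mm². Checking containment: the cross-section at z = 5.04 is a subset of the cross-section at z = 4.2.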